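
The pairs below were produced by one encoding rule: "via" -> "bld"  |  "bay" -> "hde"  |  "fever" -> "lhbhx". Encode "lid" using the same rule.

rlj

The shift depends on letter class: consonant v→b is +6, but vowel i→l is +3. Vowels shift forward by 3 and consonants shift forward by 6.
Applying it to lid: l(cons)+6=r, i(vowel)+3=l, d(cons)+6=j.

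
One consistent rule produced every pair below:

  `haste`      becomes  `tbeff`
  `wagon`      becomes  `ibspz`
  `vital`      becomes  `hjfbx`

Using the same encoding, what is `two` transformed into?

fip

Vowels shift forward by 1 and consonants shift forward by 12.
Applying it to two: t(cons)+12=f, w(cons)+12=i, o(vowel)+1=p.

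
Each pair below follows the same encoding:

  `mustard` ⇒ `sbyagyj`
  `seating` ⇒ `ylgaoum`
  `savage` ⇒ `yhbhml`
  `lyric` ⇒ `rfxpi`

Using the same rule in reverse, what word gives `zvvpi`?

topic

Shifts by position in mustard: pos 0: m→s (+6), pos 1: u→b (+7), pos 2: s→y (+6), pos 3: t→a (+7) — repeating every 2. The shifts repeat in a cycle of length 2: positions 0,1,… shift by +6, +7, then the pattern repeats.
Decoding zvvpi: z−6=t, v−7=o, v−6=p, p−7=i, i−6=c.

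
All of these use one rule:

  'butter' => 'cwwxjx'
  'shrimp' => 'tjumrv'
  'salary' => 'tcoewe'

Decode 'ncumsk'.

The shift increases by 1 at each position, starting from +1: 1, 2, 3, ….
Undoing it on ncumsk: n−1=m, c−2=a, u−3=r, m−4=i, s−5=n, k−6=e.

marine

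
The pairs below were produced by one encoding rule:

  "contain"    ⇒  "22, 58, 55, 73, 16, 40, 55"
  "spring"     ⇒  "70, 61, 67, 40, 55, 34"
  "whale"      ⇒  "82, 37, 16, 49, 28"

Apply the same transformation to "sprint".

70, 61, 67, 40, 55, 73

The formula is n = 3×(alphabet index, a=1) + 13.
For sprint: s=19→70, p=16→61, r=18→67, i=9→40, n=14→55, t=20→73.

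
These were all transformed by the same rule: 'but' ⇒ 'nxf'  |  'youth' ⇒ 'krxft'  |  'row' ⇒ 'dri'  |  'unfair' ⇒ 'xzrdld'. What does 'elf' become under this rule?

hxr

The shift depends on letter class: consonant b→n is +12, but vowel u→x is +3. The rule splits by letter class: vowels +3, consonants +12.
On elf: e(vowel)+3=h, l(cons)+12=x, f(cons)+12=r.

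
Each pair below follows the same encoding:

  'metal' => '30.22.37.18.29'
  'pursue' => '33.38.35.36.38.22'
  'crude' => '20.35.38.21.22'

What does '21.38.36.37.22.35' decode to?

The number is (letter's place in the alphabet, a=1) + 17.
Decoding 21.38.36.37.22.35: 21→(21−17)÷1=4=d, 38→(38−17)÷1=21=u, 36→(36−17)÷1=19=s, 37→(37−17)÷1=20=t, 22→(22−17)÷1=5=e, 35→(35−17)÷1=18=r.

duster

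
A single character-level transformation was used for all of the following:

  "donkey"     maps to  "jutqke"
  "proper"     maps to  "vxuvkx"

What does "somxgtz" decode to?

Compare letters: d→j is +6, o→u is +6, n→t is +6 — a constant shift. Each letter is shifted forward by 6 in the alphabet (a Caesar shift of +6).
Decoding somxgtz: s−6=m, o−6=i, m−6=g, x−6=r, g−6=a, t−6=n, z−6=t.

migrant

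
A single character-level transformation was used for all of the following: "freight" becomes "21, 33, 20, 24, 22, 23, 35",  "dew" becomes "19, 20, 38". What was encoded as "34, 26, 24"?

ski

f is letter #6 and maps to 21: an offset of 15. The number is (letter's place in the alphabet, a=1) + 15.
Decoding 34, 26, 24: 34→(34−15)÷1=19=s, 26→(26−15)÷1=11=k, 24→(24−15)÷1=9=i.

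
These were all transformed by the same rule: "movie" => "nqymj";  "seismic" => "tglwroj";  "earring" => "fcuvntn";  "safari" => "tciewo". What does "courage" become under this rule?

dqxvfml

Letter i (0-indexed) is shifted by i+1, so successive shifts are 1, 2, 3, ….
On courage: c+1=d, o+2=q, u+3=x, r+4=v, a+5=f, g+6=m, e+7=l.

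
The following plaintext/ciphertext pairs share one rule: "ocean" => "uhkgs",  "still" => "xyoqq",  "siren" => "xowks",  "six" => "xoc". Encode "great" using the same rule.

lwkgy

Vowels shift forward by 6 and consonants shift forward by 5.
For great: g(cons)+5=l, r(cons)+5=w, e(vowel)+6=k, a(vowel)+6=g, t(cons)+5=y.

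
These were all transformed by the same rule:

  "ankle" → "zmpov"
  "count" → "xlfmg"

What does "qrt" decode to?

Each letter is replaced by its mirror in the alphabet: a↔z, b↔y, c↔x, and so on (the Atbash cipher).
Reversing it on qrt: q↔j, r↔i, t↔g.

jig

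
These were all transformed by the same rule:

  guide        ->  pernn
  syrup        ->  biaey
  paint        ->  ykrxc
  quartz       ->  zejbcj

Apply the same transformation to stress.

The shifts repeat in a cycle of length 2: positions 0,1,… shift by +9, +10, then the pattern repeats.
For stress: s+9=b, t+10=d, r+9=a, e+10=o, s+9=b, s+10=c.

bdaobc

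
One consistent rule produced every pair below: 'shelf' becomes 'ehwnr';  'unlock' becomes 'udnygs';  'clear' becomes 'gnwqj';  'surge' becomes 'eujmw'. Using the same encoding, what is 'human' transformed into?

huiqd

Treating letters as 0–25, the rule is x ↦ 21x + 16 (mod 26).
Applying it to human: h(7)→21·7+16≡7=h; u(20)→21·20+16≡20=u; m(12)→21·12+16≡8=i; a(0)→21·0+16≡16=q; n(13)→21·13+16≡3=d (all mod 26).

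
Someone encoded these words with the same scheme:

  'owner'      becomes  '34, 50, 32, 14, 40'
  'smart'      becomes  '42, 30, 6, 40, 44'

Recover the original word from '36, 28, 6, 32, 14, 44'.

With a=1..z=26, the number is 2·pos + 4.
Undoing it on 36, 28, 6, 32, 14, 44: 36→(36−4)÷2=16=p, 28→(28−4)÷2=12=l, 6→(6−4)÷2=1=a, 32→(32−4)÷2=14=n, 14→(14−4)÷2=5=e, 44→(44−4)÷2=20=t.

planet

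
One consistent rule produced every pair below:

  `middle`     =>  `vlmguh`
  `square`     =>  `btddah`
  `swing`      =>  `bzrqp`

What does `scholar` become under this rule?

It's a Vigenère-style cipher with numeric key [9,3]: position i shifts by key[i mod 2].
For scholar: s+9=b, c+3=f, h+9=q, o+3=r, l+9=u, a+3=d, r+9=a.

bfqruda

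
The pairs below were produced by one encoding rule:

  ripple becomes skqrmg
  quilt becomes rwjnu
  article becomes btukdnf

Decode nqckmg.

mobile

Shifts by position in ripple: pos 0: r→s (+1), pos 1: i→k (+2), pos 2: p→q (+1), pos 3: p→r (+2) — repeating every 2. It's a Vigenère-style cipher with numeric key [1,2]: position i shifts by key[i mod 2].
Undoing it on nqckmg: n−1=m, q−2=o, c−1=b, k−2=i, m−1=l, g−2=e.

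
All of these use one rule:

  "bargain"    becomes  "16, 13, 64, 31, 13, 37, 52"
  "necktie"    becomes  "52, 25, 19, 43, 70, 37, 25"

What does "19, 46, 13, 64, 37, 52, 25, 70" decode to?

clarinet

b(#2)→16 and a(#1)→13: differences scale by 3, so n = 3·pos + 10. The formula is n = 3×(alphabet index, a=1) + 10.
Decoding 19, 46, 13, 64, 37, 52, 25, 70: 19→(19−10)÷3=3=c, 46→(46−10)÷3=12=l, 13→(13−10)÷3=1=a, 64→(64−10)÷3=18=r, 37→(37−10)÷3=9=i, 52→(52−10)÷3=14=n, 25→(25−10)÷3=5=e, 70→(70−10)÷3=20=t.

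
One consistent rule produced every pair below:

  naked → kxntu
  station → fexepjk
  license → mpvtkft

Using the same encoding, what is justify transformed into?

n(13)→k(10) and a(0)→x(23) fit y≡25x+23 (mod 26); the inverse of 25 mod 26 is 25. This is an affine cipher: with a=0,…,z=25, each position x becomes (25x+23) mod 26.
On justify: j(9)→25·9+23≡14=o; u(20)→25·20+23≡3=d; s(18)→25·18+23≡5=f; t(19)→25·19+23≡4=e; i(8)→25·8+23≡15=p; f(5)→25·5+23≡18=s; y(24)→25·24+23≡25=z (all mod 26).

odfepsz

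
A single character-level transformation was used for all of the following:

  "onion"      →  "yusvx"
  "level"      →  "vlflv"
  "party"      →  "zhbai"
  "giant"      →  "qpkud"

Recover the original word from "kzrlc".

The shifts repeat in a cycle of length 2: positions 0,1,… shift by +10, +7, then the pattern repeats.
Reversing it on kzrlc: k−10=a, z−7=s, r−10=h, l−7=e, c−10=s.

ashes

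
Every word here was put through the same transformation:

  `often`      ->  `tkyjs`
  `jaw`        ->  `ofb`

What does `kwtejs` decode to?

frozen

Compare letters: o→t is +5, f→k is +5, t→y is +5 — a constant shift. It's a constant shift of +5 (ROT5).
Decoding kwtejs: k−5=f, w−5=r, t−5=o, e−5=z, j−5=e, s−5=n.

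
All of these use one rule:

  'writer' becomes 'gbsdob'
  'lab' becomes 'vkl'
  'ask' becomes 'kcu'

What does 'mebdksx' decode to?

curtain

This is a Caesar cipher with shift 10.
Undoing it on mebdksx: m−10=c, e−10=u, b−10=r, d−10=t, k−10=a, s−10=i, x−10=n.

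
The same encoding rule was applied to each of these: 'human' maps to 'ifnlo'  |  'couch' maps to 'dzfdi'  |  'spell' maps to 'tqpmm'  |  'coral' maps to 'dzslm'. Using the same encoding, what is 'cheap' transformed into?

diplq

Vowels shift forward by 11 and consonants shift forward by 1.
Applying it to cheap: c(cons)+1=d, h(cons)+1=i, e(vowel)+11=p, a(vowel)+11=l, p(cons)+1=q.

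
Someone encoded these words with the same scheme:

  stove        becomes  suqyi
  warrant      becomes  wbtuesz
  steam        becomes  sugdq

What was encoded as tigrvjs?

theorem

In stove: s→s is +0, t→u is +1, o→q is +2, v→y is +3 — the shift increases by 1 each position. The shift increases by 1 at each position, starting from +0: 0, 1, 2, ….
Reversing it on tigrvjs: t−0=t, i−1=h, g−2=e, r−3=o, v−4=r, j−5=e, s−6=m.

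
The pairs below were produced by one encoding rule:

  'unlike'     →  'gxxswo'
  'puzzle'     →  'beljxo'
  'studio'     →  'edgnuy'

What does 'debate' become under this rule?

Shifts by position in unlike: pos 0: u→g (+12), pos 1: n→x (+10), pos 2: l→x (+12), pos 3: i→s (+10) — repeating every 2. A repeating key of period 2 is used — shifts +12, +10 over and over.
For debate: d+12=p, e+10=o, b+12=n, a+10=k, t+12=f, e+10=o.

ponkfo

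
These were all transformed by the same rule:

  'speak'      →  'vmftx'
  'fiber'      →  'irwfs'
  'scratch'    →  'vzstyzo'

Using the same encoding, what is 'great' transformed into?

lsfty

s(18)→v(21) and p(15)→m(12) fit y≡3x+19 (mod 26); the inverse of 3 mod 26 is 9. Each letter's alphabet position (a=0..z=25) is mapped through 3·x+19 mod 26 — an affine cipher.
For great: g(6)→3·6+19≡11=l; r(17)→3·17+19≡18=s; e(4)→3·4+19≡5=f; a(0)→3·0+19≡19=t; t(19)→3·19+19≡24=y (all mod 26).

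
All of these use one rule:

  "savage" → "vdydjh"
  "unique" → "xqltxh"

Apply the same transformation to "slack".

Compare letters: s→v is +3, a→d is +3, v→y is +3 — a constant shift. Every letter moves 3 places later in the alphabet, wrapping around z→a.
Applying it to slack: s+3=v, l+3=o, a+3=d, c+3=f, k+3=n.

vodfn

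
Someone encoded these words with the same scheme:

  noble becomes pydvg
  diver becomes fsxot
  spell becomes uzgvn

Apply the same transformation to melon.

oonyp

A repeating key of period 2 is used — shifts +2, +10 over and over.
For melon: m+2=o, e+10=o, l+2=n, o+10=y, n+2=p.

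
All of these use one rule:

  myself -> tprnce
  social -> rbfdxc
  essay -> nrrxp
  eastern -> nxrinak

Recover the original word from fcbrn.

close

Treating letters as 0–25, the rule is x ↦ 17x + 23 (mod 26).
Undoing it on fcbrn: f(5)→23·(5−23)≡2=c; c(2)→23·(2−23)≡11=l; b(1)→23·(1−23)≡14=o; r(17)→23·(17−23)≡18=s; n(13)→23·(13−23)≡4=e (all mod 26).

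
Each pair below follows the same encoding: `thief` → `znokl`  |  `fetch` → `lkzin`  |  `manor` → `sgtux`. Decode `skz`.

met

Compare letters: t→z is +6, h→n is +6, i→o is +6 — a constant shift. Each letter is shifted forward by 6 in the alphabet (a Caesar shift of +6).
Reversing it on skz: s−6=m, k−6=e, z−6=t.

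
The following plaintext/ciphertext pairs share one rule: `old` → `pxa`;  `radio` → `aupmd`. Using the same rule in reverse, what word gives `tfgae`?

south

The output letters match the input read backwards, each shifted +12: old reversed is dlo. Read the word backwards and shift each letter +12.
Reversing it on tfgae: shift back: t−12=h, f−12=t, g−12=u, a−12=o, e−12=s → htuos; then reverse → south.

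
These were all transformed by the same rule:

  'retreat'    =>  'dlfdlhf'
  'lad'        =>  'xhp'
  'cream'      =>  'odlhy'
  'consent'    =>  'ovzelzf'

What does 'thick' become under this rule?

The shift depends on letter class: consonant r→d is +12, but vowel e→l is +7. Two shifts are in play — +7 for a/e/i/o/u, +12 for every other letter.
On thick: t(cons)+12=f, h(cons)+12=t, i(vowel)+7=p, c(cons)+12=o, k(cons)+12=w.

ftpow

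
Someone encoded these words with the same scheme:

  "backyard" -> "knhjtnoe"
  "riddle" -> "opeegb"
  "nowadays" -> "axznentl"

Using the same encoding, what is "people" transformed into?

ubxugb

Each letter's alphabet position (a=0..z=25) is mapped through 23·x+13 mod 26 — an affine cipher.
Applying it to people: p(15)→23·15+13≡20=u; e(4)→23·4+13≡1=b; o(14)→23·14+13≡23=x; p(15)→23·15+13≡20=u; l(11)→23·11+13≡6=g; e(4)→23·4+13≡1=b (all mod 26).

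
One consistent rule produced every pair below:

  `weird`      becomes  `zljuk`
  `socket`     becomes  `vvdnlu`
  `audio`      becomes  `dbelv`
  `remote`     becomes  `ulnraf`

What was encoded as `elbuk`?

A repeating key of period 3 is used — shifts +3, +7, +1 over and over.
Undoing it on elbuk: e−3=b, l−7=e, b−1=a, u−3=r, k−7=d.

beard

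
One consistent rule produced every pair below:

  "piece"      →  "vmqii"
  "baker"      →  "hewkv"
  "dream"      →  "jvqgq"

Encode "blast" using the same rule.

Shifts by position in piece: pos 0: p→v (+6), pos 1: i→m (+4), pos 2: e→q (+12), pos 3: c→i (+6), pos 4: e→i (+4) — repeating every 3. It's a Vigenère-style cipher with numeric key [6,4,12]: position i shifts by key[i mod 3].
For blast: b+6=h, l+4=p, a+12=m, s+6=y, t+4=x.

hpmyx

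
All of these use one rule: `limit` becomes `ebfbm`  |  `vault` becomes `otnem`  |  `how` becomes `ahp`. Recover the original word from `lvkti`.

scrap

Compare letters: l→e is +19, i→b is +19, m→f is +19 — a constant shift. It's a constant shift of +19 (ROT19).
Undoing it on lvkti: l−19=s, v−19=c, k−19=r, t−19=a, i−19=p.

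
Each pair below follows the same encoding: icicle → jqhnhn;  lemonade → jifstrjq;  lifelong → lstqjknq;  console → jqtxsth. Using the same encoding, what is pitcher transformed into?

The output letters match the input read backwards, each shifted +5: icicle reversed is elcici. Two steps: reverse the string, then apply a Caesar shift of +5.
For pitcher: reverse → rehctip; then shift: r+5=w, e+5=j, h+5=m, c+5=h, t+5=y, i+5=n, p+5=u.

wjmhynu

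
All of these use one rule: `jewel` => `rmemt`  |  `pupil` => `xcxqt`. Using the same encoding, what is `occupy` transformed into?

Compare letters: j→r is +8, e→m is +8, w→e is +8 — a constant shift. Every letter moves 8 places later in the alphabet, wrapping around z→a.
On occupy: o+8=w, c+8=k, c+8=k, u+8=c, p+8=x, y+8=g.

wkkcxg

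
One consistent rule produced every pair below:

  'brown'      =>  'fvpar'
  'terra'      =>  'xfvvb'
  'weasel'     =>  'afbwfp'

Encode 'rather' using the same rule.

vbxlfv

The shift depends on letter class: consonant b→f is +4, but vowel o→p is +1. Two shifts are in play — +1 for a/e/i/o/u, +4 for every other letter.
For rather: r(cons)+4=v, a(vowel)+1=b, t(cons)+4=x, h(cons)+4=l, e(vowel)+1=f, r(cons)+4=v.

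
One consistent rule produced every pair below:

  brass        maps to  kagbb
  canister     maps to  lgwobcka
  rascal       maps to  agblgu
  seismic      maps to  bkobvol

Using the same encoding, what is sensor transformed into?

bkwbua

The rule splits by letter class: vowels +6, consonants +9.
On sensor: s(cons)+9=b, e(vowel)+6=k, n(cons)+9=w, s(cons)+9=b, o(vowel)+6=u, r(cons)+9=a.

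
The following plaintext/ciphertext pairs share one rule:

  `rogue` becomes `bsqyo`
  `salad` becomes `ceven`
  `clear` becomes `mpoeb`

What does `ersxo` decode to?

Shifts by position in rogue: pos 0: r→b (+10), pos 1: o→s (+4), pos 2: g→q (+10), pos 3: u→y (+4) — repeating every 2. A repeating key of period 2 is used — shifts +10, +4 over and over.
Reversing it on ersxo: e−10=u, r−4=n, s−10=i, x−4=t, o−10=e.

unite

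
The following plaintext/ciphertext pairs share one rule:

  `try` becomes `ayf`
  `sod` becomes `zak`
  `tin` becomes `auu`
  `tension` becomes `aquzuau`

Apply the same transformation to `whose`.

The rule splits by letter class: vowels +12, consonants +7.
For whose: w(cons)+7=d, h(cons)+7=o, o(vowel)+12=a, s(cons)+7=z, e(vowel)+12=q.

doazq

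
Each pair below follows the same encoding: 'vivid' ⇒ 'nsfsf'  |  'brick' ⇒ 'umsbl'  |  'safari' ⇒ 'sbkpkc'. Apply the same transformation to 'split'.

dsvzc

The output letters match the input read backwards, each shifted +10: vivid reversed is diviv. Two steps: reverse the string, then apply a Caesar shift of +10.
On split: reverse → tilps; then shift: t+10=d, i+10=s, l+10=v, p+10=z, s+10=c.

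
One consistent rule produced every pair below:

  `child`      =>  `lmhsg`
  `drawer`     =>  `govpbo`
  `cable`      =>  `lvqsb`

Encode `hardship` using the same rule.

mvogjmhy

Each letter's alphabet position (a=0..z=25) is mapped through 21·x+21 mod 26 — an affine cipher.
Applying it to hardship: h(7)→21·7+21≡12=m; a(0)→21·0+21≡21=v; r(17)→21·17+21≡14=o; d(3)→21·3+21≡6=g; s(18)→21·18+21≡9=j; h(7)→21·7+21≡12=m; i(8)→21·8+21≡7=h; p(15)→21·15+21≡24=y (all mod 26).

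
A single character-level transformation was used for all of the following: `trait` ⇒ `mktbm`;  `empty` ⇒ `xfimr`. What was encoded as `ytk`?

Compare letters: t→m is +19, r→k is +19, a→t is +19 — a constant shift. This is a Caesar cipher with shift 19.
Reversing it on ytk: y−19=f, t−19=a, k−19=r.

far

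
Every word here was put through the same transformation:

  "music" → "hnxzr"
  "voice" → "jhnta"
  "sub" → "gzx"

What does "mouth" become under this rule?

The output letters match the input read backwards, each shifted +5: music reversed is cisum. Read the word backwards and shift each letter +5.
On mouth: reverse → htuom; then shift: h+5=m, t+5=y, u+5=z, o+5=t, m+5=r.

myztr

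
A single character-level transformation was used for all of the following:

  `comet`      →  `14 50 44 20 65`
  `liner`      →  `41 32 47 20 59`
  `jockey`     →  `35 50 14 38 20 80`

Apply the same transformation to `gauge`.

With a=1..z=26, the number is 3·pos + 5.
For gauge: g=7→26, a=1→8, u=21→68, g=7→26, e=5→20.

26 8 68 26 20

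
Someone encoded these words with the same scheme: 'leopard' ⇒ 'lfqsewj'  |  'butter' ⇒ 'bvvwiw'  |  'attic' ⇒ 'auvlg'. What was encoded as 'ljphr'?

linen

In leopard: l→l is +0, e→f is +1, o→q is +2, p→s is +3 — the shift increases by 1 each position. The shift increases by 1 at each position, starting from +0: 0, 1, 2, ….
Reversing it on ljphr: l−0=l, j−1=i, p−2=n, h−3=e, r−4=n.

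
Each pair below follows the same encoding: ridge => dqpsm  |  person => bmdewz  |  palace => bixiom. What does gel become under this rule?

smx

The shift depends on letter class: consonant r→d is +12, but vowel i→q is +8. The rule splits by letter class: vowels +8, consonants +12.
On gel: g(cons)+12=s, e(vowel)+8=m, l(cons)+12=x.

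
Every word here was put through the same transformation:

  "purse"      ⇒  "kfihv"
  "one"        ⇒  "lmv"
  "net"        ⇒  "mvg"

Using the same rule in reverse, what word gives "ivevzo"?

reveal

Each pair mirrors across the alphabet (p↔k, u↔f, r↔i): positions sum to 25. This is the alphabet-reversal cipher (Atbash): a becomes z, b becomes y, etc.
Undoing it on ivevzo: i↔r, v↔e, e↔v, v↔e, z↔a, o↔l.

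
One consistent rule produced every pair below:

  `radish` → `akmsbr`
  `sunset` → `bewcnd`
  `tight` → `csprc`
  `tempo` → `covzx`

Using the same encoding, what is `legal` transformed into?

uopku

The shifts repeat in a cycle of length 2: positions 0,1,… shift by +9, +10, then the pattern repeats.
On legal: l+9=u, e+10=o, g+9=p, a+10=k, l+9=u.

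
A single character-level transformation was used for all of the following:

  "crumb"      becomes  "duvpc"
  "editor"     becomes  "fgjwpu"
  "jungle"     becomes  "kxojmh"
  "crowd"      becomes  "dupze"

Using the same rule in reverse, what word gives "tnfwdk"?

The shifts repeat in a cycle of length 2: positions 0,1,… shift by +1, +3, then the pattern repeats.
Reversing it on tnfwdk: t−1=s, n−3=k, f−1=e, w−3=t, d−1=c, k−3=h.

sketch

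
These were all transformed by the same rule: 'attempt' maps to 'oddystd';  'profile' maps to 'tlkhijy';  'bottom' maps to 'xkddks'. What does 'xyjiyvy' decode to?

a(0)→o(14) and t(19)→d(3) fit y≡9x+14 (mod 26); the inverse of 9 mod 26 is 3. Treating letters as 0–25, the rule is x ↦ 9x + 14 (mod 26).
Decoding xyjiyvy: x(23)→3·(23−14)≡1=b; y(24)→3·(24−14)≡4=e; j(9)→3·(9−14)≡11=l; i(8)→3·(8−14)≡8=i; y(24)→3·(24−14)≡4=e; v(21)→3·(21−14)≡21=v; y(24)→3·(24−14)≡4=e (all mod 26).

believe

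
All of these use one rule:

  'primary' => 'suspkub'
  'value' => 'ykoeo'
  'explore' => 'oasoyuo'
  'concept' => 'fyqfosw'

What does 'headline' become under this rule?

kokgosqo

The shift depends on letter class: consonant p→s is +3, but vowel i→s is +10. The rule splits by letter class: vowels +10, consonants +3.
For headline: h(cons)+3=k, e(vowel)+10=o, a(vowel)+10=k, d(cons)+3=g, l(cons)+3=o, i(vowel)+10=s, n(cons)+3=q, e(vowel)+10=o.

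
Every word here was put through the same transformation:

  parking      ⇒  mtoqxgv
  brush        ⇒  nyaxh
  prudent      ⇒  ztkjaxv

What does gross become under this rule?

yyuxm

The output letters match the input read backwards, each shifted +6: parking reversed is gnikrap. The word is reversed, then every letter is shifted forward by 6.
For gross: reverse → ssorg; then shift: s+6=y, s+6=y, o+6=u, r+6=x, g+6=m.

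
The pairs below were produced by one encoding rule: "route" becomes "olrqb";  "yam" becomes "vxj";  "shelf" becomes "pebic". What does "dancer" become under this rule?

axkzbo

Compare letters: r→o is +23, o→l is +23, u→r is +23 — a constant shift. It's a constant shift of +23 (ROT23).
Applying it to dancer: d+23=a, a+23=x, n+23=k, c+23=z, e+23=b, r+23=o.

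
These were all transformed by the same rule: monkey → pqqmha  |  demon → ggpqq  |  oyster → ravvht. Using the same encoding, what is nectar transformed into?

Shifts by position in monkey: pos 0: m→p (+3), pos 1: o→q (+2), pos 2: n→q (+3), pos 3: k→m (+2) — repeating every 2. It's a Vigenère-style cipher with numeric key [3,2]: position i shifts by key[i mod 2].
For nectar: n+3=q, e+2=g, c+3=f, t+2=v, a+3=d, r+2=t.

qgfvdt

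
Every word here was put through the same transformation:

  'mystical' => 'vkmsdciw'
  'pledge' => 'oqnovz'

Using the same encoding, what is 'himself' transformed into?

pvocwsr

The output letters match the input read backwards, each shifted +10: mystical reversed is lacitsym. The word is reversed, then every letter is shifted forward by 10.
Applying it to himself: reverse → flesmih; then shift: f+10=p, l+10=v, e+10=o, s+10=c, m+10=w, i+10=s, h+10=r.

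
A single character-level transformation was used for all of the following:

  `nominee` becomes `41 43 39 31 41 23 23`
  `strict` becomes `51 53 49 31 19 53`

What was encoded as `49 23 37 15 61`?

relax

n(#14)→41 and o(#15)→43: differences scale by 2, so n = 2·pos + 13. Each letter becomes 2×(its alphabet position, a=1..z=26) + 13.
Reversing it on 49 23 37 15 61: 49→(49−13)÷2=18=r, 23→(23−13)÷2=5=e, 37→(37−13)÷2=12=l, 15→(15−13)÷2=1=a, 61→(61−13)÷2=24=x.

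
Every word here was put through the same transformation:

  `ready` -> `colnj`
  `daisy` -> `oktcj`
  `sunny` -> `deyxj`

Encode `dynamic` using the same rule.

oiykxsn

Shifts by position in ready: pos 0: r→c (+11), pos 1: e→o (+10), pos 2: a→l (+11), pos 3: d→n (+10) — repeating every 2. A repeating key of period 2 is used — shifts +11, +10 over and over.
Applying it to dynamic: d+11=o, y+10=i, n+11=y, a+10=k, m+11=x, i+10=s, c+11=n.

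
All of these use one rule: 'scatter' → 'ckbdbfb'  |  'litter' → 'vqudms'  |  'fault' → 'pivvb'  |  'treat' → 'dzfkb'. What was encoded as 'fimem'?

value

Shifts by position in scatter: pos 0: s→c (+10), pos 1: c→k (+8), pos 2: a→b (+1), pos 3: t→d (+10), pos 4: t→b (+8), pos 5: e→f (+1) — repeating every 3. The shifts repeat in a cycle of length 3: positions 0,1,… shift by +10, +8, +1, then the pattern repeats.
Decoding fimem: f−10=v, i−8=a, m−1=l, e−10=u, m−8=e.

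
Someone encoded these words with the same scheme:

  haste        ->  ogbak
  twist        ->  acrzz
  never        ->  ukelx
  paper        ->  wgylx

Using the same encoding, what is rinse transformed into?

Shifts by position in haste: pos 0: h→o (+7), pos 1: a→g (+6), pos 2: s→b (+9), pos 3: t→a (+7), pos 4: e→k (+6) — repeating every 3. It's a Vigenère-style cipher with numeric key [7,6,9]: position i shifts by key[i mod 3].
For rinse: r+7=y, i+6=o, n+9=w, s+7=z, e+6=k.

yowzk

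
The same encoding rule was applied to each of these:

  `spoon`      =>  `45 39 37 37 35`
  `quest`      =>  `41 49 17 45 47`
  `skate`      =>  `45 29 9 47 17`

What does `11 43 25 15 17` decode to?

bride

With a=1..z=26, the number is 2·pos + 7.
Undoing it on 11 43 25 15 17: 11→(11−7)÷2=2=b, 43→(43−7)÷2=18=r, 25→(25−7)÷2=9=i, 15→(15−7)÷2=4=d, 17→(17−7)÷2=5=e.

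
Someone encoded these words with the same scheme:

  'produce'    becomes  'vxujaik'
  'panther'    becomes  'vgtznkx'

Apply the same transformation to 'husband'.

nayhgtj

It's a constant shift of +6 (ROT6).
On husband: h+6=n, u+6=a, s+6=y, b+6=h, a+6=g, n+6=t, d+6=j.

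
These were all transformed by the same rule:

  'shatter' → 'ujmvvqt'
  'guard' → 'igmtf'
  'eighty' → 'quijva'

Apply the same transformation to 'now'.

pay

The shift depends on letter class: consonant s→u is +2, but vowel a→m is +12. The rule splits by letter class: vowels +12, consonants +2.
Applying it to now: n(cons)+2=p, o(vowel)+12=a, w(cons)+2=y.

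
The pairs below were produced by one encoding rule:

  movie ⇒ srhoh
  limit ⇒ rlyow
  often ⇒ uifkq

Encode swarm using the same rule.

Shifts by position in movie: pos 0: m→s (+6), pos 1: o→r (+3), pos 2: v→h (+12), pos 3: i→o (+6), pos 4: e→h (+3) — repeating every 3. A repeating key of period 3 is used — shifts +6, +3, +12 over and over.
Applying it to swarm: s+6=y, w+3=z, a+12=m, r+6=x, m+3=p.

yzmxp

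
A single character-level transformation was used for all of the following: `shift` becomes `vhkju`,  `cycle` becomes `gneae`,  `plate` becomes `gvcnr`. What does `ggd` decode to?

bee

The output letters match the input read backwards, each shifted +2: shift reversed is tfihs. Two steps: reverse the string, then apply a Caesar shift of +2.
Reversing it on ggd: shift back: g−2=e, g−2=e, d−2=b → eeb; then reverse → bee.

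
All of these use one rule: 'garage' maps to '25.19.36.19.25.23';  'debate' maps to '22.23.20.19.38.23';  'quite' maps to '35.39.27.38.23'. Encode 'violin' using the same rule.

Each letter is replaced by its alphabet position (a=1..z=26) + 18.
For violin: v=22→40, i=9→27, o=15→33, l=12→30, i=9→27, n=14→32.

40.27.33.30.27.32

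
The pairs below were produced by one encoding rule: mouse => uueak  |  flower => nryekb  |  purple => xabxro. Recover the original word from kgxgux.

Shifts by position in mouse: pos 0: m→u (+8), pos 1: o→u (+6), pos 2: u→e (+10), pos 3: s→a (+8), pos 4: e→k (+6) — repeating every 3. It's a Vigenère-style cipher with numeric key [8,6,10]: position i shifts by key[i mod 3].
Reversing it on kgxgux: k−8=c, g−6=a, x−10=n, g−8=y, u−6=o, x−10=n.

canyon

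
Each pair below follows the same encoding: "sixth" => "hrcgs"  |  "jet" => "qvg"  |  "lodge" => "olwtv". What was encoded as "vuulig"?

Each letter is replaced by its mirror in the alphabet: a↔z, b↔y, c↔x, and so on (the Atbash cipher).
Reversing it on vuulig: v↔e, u↔f, u↔f, l↔o, i↔r, g↔t.

effort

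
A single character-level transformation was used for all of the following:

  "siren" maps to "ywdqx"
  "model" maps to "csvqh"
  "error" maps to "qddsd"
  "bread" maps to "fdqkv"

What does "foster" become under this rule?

s(18)→y(24) and i(8)→w(22) fit y≡21x+10 (mod 26); the inverse of 21 mod 26 is 5. This is an affine cipher: with a=0,…,z=25, each position x becomes (21x+10) mod 26.
Applying it to foster: f(5)→21·5+10≡11=l; o(14)→21·14+10≡18=s; s(18)→21·18+10≡24=y; t(19)→21·19+10≡19=t; e(4)→21·4+10≡16=q; r(17)→21·17+10≡3=d (all mod 26).

lsytqd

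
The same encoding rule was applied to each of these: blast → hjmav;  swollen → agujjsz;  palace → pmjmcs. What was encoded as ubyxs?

Treating letters as 0–25, the rule is x ↦ 21x + 12 (mod 26).
Undoing it on ubyxs: u(20)→5·(20−12)≡14=o; b(1)→5·(1−12)≡23=x; y(24)→5·(24−12)≡8=i; x(23)→5·(23−12)≡3=d; s(18)→5·(18−12)≡4=e (all mod 26).

oxide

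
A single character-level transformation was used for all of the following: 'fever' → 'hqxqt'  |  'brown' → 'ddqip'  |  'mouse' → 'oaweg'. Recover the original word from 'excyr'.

clamp

Shifts by position in fever: pos 0: f→h (+2), pos 1: e→q (+12), pos 2: v→x (+2), pos 3: e→q (+12) — repeating every 2. A repeating key of period 2 is used — shifts +2, +12 over and over.
Undoing it on excyr: e−2=c, x−12=l, c−2=a, y−12=m, r−2=p.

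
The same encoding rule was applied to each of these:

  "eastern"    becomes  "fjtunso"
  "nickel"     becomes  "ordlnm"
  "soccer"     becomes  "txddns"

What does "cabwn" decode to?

Shifts by position in eastern: pos 0: e→f (+1), pos 1: a→j (+9), pos 2: s→t (+1), pos 3: t→u (+1), pos 4: e→n (+9), pos 5: r→s (+1) — repeating every 3. It's a Vigenère-style cipher with numeric key [1,9,1]: position i shifts by key[i mod 3].
Undoing it on cabwn: c−1=b, a−9=r, b−1=a, w−1=v, n−9=e.

brave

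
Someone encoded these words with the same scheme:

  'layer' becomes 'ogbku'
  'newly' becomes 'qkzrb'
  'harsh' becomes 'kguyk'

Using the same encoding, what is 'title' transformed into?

wowrh

Shifts by position in layer: pos 0: l→o (+3), pos 1: a→g (+6), pos 2: y→b (+3), pos 3: e→k (+6) — repeating every 2. The shifts repeat in a cycle of length 2: positions 0,1,… shift by +3, +6, then the pattern repeats.
Applying it to title: t+3=w, i+6=o, t+3=w, l+6=r, e+3=h.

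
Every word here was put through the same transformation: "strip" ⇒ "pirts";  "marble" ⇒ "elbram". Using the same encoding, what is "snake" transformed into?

It's just the letters in reverse order.
Applying it to snake: reverse → ekans.

ekans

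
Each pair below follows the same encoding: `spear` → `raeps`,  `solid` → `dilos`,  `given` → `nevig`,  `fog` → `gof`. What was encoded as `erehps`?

The output letters match the input read backwards: spear reversed is raeps. The word is simply reversed.
Undoing it on erehps: then reverse → sphere.

sphere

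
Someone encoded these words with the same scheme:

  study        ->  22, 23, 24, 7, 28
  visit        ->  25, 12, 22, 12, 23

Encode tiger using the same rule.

s is letter #19 and maps to 22: an offset of 3. The number is (letter's place in the alphabet, a=1) + 3.
For tiger: t=20→23, i=9→12, g=7→10, e=5→8, r=18→21.

23, 12, 10, 8, 21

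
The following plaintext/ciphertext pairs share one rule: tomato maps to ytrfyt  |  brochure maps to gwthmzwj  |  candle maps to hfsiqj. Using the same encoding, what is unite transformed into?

Each letter is shifted forward by 5 in the alphabet (a Caesar shift of +5).
For unite: u+5=z, n+5=s, i+5=n, t+5=y, e+5=j.

zsnyj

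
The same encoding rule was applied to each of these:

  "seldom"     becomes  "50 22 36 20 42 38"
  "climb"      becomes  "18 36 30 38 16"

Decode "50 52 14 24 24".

staff

s(#19)→50 and e(#5)→22: differences scale by 2, so n = 2·pos + 12. The formula is n = 2×(alphabet index, a=1) + 12.
Undoing it on 50 52 14 24 24: 50→(50−12)÷2=19=s, 52→(52−12)÷2=20=t, 14→(14−12)÷2=1=a, 24→(24−12)÷2=6=f, 24→(24−12)÷2=6=f.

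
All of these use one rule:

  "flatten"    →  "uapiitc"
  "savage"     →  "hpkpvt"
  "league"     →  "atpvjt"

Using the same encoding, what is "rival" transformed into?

gxkpa

Compare letters: f→u is +15, l→a is +15, a→p is +15 — a constant shift. It's a constant shift of +15 (ROT15).
Applying it to rival: r+15=g, i+15=x, v+15=k, a+15=p, l+15=a.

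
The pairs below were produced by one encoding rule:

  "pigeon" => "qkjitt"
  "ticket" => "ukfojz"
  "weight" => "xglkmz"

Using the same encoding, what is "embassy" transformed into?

In pigeon: p→q is +1, i→k is +2, g→j is +3, e→i is +4 — the shift increases by 1 each position. Each letter shifts forward by (position + 1), i.e. 1, 2, 3, … — the shift grows by one for each successive letter.
On embassy: e+1=f, m+2=o, b+3=e, a+4=e, s+5=x, s+6=y, y+7=f.

foeexyf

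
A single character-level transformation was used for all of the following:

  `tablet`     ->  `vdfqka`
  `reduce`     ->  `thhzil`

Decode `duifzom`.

breathe

The shift increases by 1 at each position, starting from +2: 2, 3, 4, ….
Undoing it on duifzom: d−2=b, u−3=r, i−4=e, f−5=a, z−6=t, o−7=h, m−8=e.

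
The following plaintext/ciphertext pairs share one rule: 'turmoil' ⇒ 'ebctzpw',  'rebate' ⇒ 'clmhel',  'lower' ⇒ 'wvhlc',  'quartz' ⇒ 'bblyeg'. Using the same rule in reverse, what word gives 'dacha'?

strap

Shifts by position in turmoil: pos 0: t→e (+11), pos 1: u→b (+7), pos 2: r→c (+11), pos 3: m→t (+7) — repeating every 2. The shifts repeat in a cycle of length 2: positions 0,1,… shift by +11, +7, then the pattern repeats.
Decoding dacha: d−11=s, a−7=t, c−11=r, h−7=a, a−11=p.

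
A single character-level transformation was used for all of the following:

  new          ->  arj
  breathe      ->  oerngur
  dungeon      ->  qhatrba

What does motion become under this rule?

Compare letters: n→a is +13, e→r is +13, w→j is +13 — a constant shift. Each letter is shifted forward by 13 in the alphabet (a Caesar shift of +13).
For motion: m+13=z, o+13=b, t+13=g, i+13=v, o+13=b, n+13=a.

zbgvba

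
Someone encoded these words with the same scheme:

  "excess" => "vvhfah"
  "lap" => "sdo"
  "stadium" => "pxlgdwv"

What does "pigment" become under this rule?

The output letters match the input read backwards, each shifted +3: excess reversed is ssecxe. Read the word backwards and shift each letter +3.
Applying it to pigment: reverse → tnemgip; then shift: t+3=w, n+3=q, e+3=h, m+3=p, g+3=j, i+3=l, p+3=s.

wqhpjls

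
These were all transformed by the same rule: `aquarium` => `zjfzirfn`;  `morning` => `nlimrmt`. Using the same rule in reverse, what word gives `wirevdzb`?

Each pair mirrors across the alphabet (a↔z, q↔j, u↔f): positions sum to 25. Letters are reflected about the middle of the alphabet (position → 25−position): Atbash.
Reversing it on wirevdzb: w↔d, i↔r, r↔i, e↔v, v↔e, d↔w, z↔a, b↔y.

driveway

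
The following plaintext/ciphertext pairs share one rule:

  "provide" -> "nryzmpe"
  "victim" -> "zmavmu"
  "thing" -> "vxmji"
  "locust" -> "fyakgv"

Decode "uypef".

p(15)→n(13) and r(17)→r(17) fit y≡15x+22 (mod 26); the inverse of 15 mod 26 is 7. Each letter's alphabet position (a=0..z=25) is mapped through 15·x+22 mod 26 — an affine cipher.
Reversing it on uypef: u(20)→7·(20−22)≡12=m; y(24)→7·(24−22)≡14=o; p(15)→7·(15−22)≡3=d; e(4)→7·(4−22)≡4=e; f(5)→7·(5−22)≡11=l (all mod 26).

model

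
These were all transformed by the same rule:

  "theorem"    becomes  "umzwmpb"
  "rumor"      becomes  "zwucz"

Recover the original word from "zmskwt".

locker

The output letters match the input read backwards, each shifted +8: theorem reversed is meroeht. Read the word backwards and shift each letter +8.
Reversing it on zmskwt: shift back: z−8=r, m−8=e, s−8=k, k−8=c, w−8=o, t−8=l → rekcol; then reverse → locker.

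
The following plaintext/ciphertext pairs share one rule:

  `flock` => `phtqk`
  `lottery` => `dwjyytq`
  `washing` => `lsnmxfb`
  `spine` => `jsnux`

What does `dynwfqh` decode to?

The output letters match the input read backwards, each shifted +5: flock reversed is kcolf. Read the word backwards and shift each letter +5.
Reversing it on dynwfqh: shift back: d−5=y, y−5=t, n−5=i, w−5=r, f−5=a, q−5=l, h−5=c → ytiralc; then reverse → clarity.

clarity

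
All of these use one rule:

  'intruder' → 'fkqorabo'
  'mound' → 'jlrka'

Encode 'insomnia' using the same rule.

Compare letters: i→f is +23, n→k is +23, t→q is +23 — a constant shift. It's a constant shift of +23 (ROT23).
For insomnia: i+23=f, n+23=k, s+23=p, o+23=l, m+23=j, n+23=k, i+23=f, a+23=x.

fkpljkfx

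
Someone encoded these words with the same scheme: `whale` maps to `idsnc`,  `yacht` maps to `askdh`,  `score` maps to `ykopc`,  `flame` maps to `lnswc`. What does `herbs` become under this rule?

w(22)→i(8) and h(7)→d(3) fit y≡9x+18 (mod 26); the inverse of 9 mod 26 is 3. Treating letters as 0–25, the rule is x ↦ 9x + 18 (mod 26).
Applying it to herbs: h(7)→9·7+18≡3=d; e(4)→9·4+18≡2=c; r(17)→9·17+18≡15=p; b(1)→9·1+18≡1=b; s(18)→9·18+18≡24=y (all mod 26).

dcpby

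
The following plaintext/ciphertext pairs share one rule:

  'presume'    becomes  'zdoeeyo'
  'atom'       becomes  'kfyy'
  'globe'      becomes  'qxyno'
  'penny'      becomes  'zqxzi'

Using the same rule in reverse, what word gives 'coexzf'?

sculpt

Shifts by position in presume: pos 0: p→z (+10), pos 1: r→d (+12), pos 2: e→o (+10), pos 3: s→e (+12) — repeating every 2. The shifts repeat in a cycle of length 2: positions 0,1,… shift by +10, +12, then the pattern repeats.
Undoing it on coexzf: c−10=s, o−12=c, e−10=u, x−12=l, z−10=p, f−12=t.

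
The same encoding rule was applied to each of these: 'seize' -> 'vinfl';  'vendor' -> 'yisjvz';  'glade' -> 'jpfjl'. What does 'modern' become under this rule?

psikyv

In seize: s→v is +3, e→i is +4, i→n is +5, z→f is +6 — the shift increases by 1 each position. The shift increases by 1 at each position, starting from +3: 3, 4, 5, ….
On modern: m+3=p, o+4=s, d+5=i, e+6=k, r+7=y, n+8=v.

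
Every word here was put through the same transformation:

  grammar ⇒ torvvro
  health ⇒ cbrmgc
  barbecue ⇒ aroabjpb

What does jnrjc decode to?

g(6)→t(19) and r(17)→o(14) fit y≡9x+17 (mod 26); the inverse of 9 mod 26 is 3. This is an affine cipher: with a=0,…,z=25, each position x becomes (9x+17) mod 26.
Decoding jnrjc: j(9)→3·(9−17)≡2=c; n(13)→3·(13−17)≡14=o; r(17)→3·(17−17)≡0=a; j(9)→3·(9−17)≡2=c; c(2)→3·(2−17)≡7=h (all mod 26).

coach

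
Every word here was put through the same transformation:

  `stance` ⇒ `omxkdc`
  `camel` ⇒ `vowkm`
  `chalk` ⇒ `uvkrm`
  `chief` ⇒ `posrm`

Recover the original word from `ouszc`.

The output letters match the input read backwards, each shifted +10: stance reversed is ecnats. The word is reversed, then every letter is shifted forward by 10.
Decoding ouszc: shift back: o−10=e, u−10=k, s−10=i, z−10=p, c−10=s → ekips; then reverse → spike.

spike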